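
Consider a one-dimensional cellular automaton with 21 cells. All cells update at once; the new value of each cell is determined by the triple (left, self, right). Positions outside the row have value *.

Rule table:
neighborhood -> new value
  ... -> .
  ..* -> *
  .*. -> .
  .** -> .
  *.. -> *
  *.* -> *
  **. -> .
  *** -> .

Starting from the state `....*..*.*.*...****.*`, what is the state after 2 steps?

step 1: *..*.**.*.*.*.*....*.
step 2: .**.*..*.*.*.*.*..*.*

.**.*..*.*.*.*.*..*.*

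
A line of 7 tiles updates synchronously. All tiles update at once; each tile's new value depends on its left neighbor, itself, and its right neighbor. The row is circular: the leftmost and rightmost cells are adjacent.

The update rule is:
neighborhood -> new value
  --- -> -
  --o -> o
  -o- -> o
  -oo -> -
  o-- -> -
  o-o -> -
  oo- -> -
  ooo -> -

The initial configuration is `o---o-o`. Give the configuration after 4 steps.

step 1: ---oo--
step 2: --o----
step 3: -oo----
step 4: o------

o------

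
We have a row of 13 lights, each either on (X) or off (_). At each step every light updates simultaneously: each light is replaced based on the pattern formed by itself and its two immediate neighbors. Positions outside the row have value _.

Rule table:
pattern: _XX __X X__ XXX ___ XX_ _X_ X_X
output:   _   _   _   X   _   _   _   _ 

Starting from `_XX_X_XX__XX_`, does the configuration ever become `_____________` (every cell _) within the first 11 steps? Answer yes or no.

_____________
all cells are _ at step 1

yes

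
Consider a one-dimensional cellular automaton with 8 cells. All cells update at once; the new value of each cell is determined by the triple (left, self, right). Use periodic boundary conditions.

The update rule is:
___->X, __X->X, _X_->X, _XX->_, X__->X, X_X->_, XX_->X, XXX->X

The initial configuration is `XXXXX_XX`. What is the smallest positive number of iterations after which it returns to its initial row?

8

XXXXX__X
XXXXXXX_
_XXXXXX_
X_XXXXXX
X__XXXXX
XXX_XXXX
XXX__XXX
XXXXX_XX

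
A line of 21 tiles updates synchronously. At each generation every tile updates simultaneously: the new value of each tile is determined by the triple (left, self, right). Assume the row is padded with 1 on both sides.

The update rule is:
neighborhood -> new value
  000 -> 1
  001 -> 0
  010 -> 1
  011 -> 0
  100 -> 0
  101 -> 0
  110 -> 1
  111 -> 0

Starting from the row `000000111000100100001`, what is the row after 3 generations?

011010101010100100100

011110001010100101100
000010101010100100100
011010101010100100100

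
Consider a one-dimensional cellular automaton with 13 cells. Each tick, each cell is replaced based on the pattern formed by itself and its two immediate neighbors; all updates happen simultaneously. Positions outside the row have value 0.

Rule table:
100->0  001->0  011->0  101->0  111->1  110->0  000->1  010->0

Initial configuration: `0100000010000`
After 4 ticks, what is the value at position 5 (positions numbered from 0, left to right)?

tick 1: 0001111000111
tick 2: 1100110010010
tick 3: 0000000000000
tick 4: 1111111111111
position 5 holds 1

1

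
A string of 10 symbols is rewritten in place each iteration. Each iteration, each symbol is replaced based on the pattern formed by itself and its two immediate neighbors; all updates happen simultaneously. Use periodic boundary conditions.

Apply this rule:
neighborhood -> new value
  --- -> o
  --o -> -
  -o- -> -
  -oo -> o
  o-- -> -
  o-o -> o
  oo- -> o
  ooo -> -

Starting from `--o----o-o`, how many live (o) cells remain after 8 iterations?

5

----oo--o-
ooo-oo----
o-oooo-oo-
-oo--ooooo
ooo--o---o
--o----o-o  (repeats iteration 0; period 6)
iteration 8: ooo-oo----
count of o: 5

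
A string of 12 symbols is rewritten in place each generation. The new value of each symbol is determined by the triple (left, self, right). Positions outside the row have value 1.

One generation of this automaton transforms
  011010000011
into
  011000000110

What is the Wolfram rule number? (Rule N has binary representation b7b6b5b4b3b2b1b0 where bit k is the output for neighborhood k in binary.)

position 11: 111 → 0  (bit 7 = 0)
position 2: 110 → 1  (bit 6 = 1)
position 0: 101 → 0  (bit 5 = 0)
position 5: 100 → 0  (bit 4 = 0)
position 1: 011 → 1  (bit 3 = 1)
position 4: 010 → 0  (bit 2 = 0)
position 9: 001 → 1  (bit 1 = 1)
position 6: 000 → 0  (bit 0 = 0)
bits b7..b0 = 01001010 = 74

74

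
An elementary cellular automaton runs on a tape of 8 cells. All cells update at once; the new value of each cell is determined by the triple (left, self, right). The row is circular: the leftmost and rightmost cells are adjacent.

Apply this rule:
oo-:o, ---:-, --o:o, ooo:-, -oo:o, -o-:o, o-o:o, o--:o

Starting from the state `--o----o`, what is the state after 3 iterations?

oooo--oo
---oooo-
--oo--oo

--oo--oo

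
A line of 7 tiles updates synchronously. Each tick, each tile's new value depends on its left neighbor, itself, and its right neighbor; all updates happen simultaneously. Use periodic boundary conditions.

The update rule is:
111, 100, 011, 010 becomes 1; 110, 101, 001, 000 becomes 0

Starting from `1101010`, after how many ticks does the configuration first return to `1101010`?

2

1001010
1101010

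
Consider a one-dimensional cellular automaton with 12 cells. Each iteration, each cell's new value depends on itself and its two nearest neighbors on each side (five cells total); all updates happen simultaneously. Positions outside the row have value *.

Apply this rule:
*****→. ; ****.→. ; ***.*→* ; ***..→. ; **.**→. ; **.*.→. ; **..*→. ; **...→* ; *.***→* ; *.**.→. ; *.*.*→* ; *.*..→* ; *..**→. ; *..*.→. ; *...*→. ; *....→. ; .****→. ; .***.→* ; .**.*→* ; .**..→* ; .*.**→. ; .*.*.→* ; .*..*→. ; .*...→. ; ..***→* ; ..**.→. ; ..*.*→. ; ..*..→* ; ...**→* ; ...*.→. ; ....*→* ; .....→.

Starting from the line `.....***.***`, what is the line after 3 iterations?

*..*****.*..
...*...*.*..
*..*....**..

*..*....**..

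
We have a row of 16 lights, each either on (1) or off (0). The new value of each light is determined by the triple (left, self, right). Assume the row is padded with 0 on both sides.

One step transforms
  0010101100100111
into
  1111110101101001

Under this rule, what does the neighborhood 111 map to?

0

At position 14 the neighborhood is 111; the next row has 0 there.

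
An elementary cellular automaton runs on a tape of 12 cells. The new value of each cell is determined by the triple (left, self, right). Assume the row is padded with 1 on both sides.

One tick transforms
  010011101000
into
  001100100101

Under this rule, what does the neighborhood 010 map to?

0

At position 1 the neighborhood is 010; the next row has 0 there.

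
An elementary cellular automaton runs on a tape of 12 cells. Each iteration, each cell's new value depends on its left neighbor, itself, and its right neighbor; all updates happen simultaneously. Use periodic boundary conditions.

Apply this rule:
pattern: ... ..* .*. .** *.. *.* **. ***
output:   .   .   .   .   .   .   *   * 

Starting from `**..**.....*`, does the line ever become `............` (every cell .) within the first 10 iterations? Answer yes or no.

yes

**...*......
.*..........
............
all cells are . at iteration 3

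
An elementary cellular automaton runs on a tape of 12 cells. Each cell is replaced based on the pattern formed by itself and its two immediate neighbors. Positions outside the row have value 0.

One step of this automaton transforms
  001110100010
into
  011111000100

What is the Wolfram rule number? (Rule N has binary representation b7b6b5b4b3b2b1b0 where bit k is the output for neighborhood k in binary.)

position 3: 111 → 1  (bit 7 = 1)
position 4: 110 → 1  (bit 6 = 1)
position 5: 101 → 1  (bit 5 = 1)
position 7: 100 → 0  (bit 4 = 0)
position 2: 011 → 1  (bit 3 = 1)
position 6: 010 → 0  (bit 2 = 0)
position 1: 001 → 1  (bit 1 = 1)
position 0: 000 → 0  (bit 0 = 0)
bits b7..b0 = 11101010 = 234

234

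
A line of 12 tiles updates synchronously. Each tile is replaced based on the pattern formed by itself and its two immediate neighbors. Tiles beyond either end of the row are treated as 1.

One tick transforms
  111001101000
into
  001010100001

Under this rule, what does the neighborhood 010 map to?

At position 8 the neighborhood is 010; the next row has 0 there.

0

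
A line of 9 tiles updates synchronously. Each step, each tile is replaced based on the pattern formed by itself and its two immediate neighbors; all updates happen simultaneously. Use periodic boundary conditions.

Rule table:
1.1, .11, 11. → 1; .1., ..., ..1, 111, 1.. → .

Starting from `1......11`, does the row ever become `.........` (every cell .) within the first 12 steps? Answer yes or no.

1......1.
........1
.........
all cells are . at step 3

yes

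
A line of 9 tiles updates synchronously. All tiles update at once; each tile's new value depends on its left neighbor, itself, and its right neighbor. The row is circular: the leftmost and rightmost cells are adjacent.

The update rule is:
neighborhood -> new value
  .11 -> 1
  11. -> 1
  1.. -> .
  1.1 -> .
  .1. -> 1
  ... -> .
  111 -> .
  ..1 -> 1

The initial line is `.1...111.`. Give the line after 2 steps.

11.111.1.

11..11.1.
11.111.1.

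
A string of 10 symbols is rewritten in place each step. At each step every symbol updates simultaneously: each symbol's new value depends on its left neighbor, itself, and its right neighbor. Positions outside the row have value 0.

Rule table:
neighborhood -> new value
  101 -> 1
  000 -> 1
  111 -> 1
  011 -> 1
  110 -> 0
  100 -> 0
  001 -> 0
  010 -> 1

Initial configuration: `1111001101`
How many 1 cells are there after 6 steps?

1110001011
1100101110
1000111100
1010111001
1111110001
1111100101
count of 1: 7

7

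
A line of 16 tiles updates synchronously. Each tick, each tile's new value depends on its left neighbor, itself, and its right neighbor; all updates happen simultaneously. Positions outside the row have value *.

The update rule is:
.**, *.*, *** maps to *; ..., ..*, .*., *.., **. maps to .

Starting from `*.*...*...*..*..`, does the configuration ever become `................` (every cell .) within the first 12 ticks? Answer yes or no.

tick 1: .*..............
tick 2: *...............
tick 3: ................
all cells are . at tick 3

yes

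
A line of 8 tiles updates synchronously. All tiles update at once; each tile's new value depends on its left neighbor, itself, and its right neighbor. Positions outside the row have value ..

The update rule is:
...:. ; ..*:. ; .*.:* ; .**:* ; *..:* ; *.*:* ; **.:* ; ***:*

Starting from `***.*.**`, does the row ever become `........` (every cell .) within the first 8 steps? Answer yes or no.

no

step 1: ********
step 2: ********  (fixed point — unchanged through step 8)
step 8 is ********, still not uniform .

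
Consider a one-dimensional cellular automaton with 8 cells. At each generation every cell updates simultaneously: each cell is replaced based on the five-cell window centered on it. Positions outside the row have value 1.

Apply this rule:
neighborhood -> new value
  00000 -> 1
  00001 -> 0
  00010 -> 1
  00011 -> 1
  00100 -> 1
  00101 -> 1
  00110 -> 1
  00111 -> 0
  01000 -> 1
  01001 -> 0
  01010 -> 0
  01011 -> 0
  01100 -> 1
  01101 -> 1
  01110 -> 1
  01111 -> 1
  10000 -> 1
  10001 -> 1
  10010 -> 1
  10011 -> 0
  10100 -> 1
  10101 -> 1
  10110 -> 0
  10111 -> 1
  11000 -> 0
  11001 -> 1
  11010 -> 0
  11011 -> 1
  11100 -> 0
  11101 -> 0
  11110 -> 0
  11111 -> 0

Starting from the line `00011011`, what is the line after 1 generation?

01111111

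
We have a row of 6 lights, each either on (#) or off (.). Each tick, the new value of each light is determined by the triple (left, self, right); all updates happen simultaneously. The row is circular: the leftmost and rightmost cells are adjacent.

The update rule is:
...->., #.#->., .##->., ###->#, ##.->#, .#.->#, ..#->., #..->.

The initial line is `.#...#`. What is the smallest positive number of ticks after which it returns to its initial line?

1

.#...#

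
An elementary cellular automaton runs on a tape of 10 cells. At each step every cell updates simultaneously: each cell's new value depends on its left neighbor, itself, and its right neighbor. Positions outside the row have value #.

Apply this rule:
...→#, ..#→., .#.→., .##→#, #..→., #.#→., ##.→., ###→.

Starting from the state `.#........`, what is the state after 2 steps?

.#.#......

...######.
.#.#......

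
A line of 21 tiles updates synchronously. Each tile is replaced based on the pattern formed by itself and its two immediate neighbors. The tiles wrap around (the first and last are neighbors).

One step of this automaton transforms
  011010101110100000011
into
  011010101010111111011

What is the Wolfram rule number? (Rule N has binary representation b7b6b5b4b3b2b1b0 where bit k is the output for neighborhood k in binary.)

position 9: 111 → 0  (bit 7 = 0)
position 2: 110 → 1  (bit 6 = 1)
position 0: 101 → 0  (bit 5 = 0)
position 13: 100 → 1  (bit 4 = 1)
position 1: 011 → 1  (bit 3 = 1)
position 4: 010 → 1  (bit 2 = 1)
position 18: 001 → 0  (bit 1 = 0)
position 14: 000 → 1  (bit 0 = 1)
bits b7..b0 = 01011101 = 93

93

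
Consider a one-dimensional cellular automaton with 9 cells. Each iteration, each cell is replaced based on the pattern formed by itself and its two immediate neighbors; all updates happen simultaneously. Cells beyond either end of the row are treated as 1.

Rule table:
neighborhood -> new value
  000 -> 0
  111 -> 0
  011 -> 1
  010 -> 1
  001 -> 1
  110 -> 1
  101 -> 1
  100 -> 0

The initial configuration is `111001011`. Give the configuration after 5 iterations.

111100000

iteration 1: 001011110
iteration 2: 011110011
iteration 3: 110010110
iteration 4: 010111111
iteration 5: 111100000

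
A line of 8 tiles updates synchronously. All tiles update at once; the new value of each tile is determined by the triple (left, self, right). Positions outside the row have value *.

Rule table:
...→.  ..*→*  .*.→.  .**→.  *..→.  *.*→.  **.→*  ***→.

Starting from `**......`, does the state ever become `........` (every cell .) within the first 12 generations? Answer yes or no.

.*.....*
......*.
.....*..
....*..*
...*..*.
..*..*..
.*..*..*
...*..*.  (repeats generation 5; period 3)
generation 12: ..*..*..
generation 12 is ..*..*.., still not uniform .

no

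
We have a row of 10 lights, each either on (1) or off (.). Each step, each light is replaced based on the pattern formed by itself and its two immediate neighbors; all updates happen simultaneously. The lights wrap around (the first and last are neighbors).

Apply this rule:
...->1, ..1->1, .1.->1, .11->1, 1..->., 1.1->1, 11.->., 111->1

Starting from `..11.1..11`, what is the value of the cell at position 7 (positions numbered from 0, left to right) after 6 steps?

.11.11.11.
11.11.11..
1.11.11..1
.11.11..11
11.11..11.
1.11..11.1
position 7 holds 1

1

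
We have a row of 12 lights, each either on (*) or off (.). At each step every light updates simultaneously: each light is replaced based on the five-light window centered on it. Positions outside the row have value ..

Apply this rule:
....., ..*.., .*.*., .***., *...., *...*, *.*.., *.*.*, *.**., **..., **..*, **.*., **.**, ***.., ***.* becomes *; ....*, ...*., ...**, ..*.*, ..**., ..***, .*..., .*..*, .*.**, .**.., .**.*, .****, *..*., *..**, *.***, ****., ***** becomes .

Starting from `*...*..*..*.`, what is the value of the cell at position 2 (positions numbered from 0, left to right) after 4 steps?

step 1: *.*.*..*..*.
step 2: .****..*..*.
step 3: ....**.*..*.
step 4: **....**..*.
position 2 holds .

.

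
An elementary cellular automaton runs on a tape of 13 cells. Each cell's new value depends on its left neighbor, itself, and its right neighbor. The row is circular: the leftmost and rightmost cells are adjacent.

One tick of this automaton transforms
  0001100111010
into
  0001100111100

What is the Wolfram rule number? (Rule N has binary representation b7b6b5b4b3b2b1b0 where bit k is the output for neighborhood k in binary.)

232

position 8: 111 → 1  (bit 7 = 1)
position 4: 110 → 1  (bit 6 = 1)
position 10: 101 → 1  (bit 5 = 1)
position 5: 100 → 0  (bit 4 = 0)
position 3: 011 → 1  (bit 3 = 1)
position 11: 010 → 0  (bit 2 = 0)
position 2: 001 → 0  (bit 1 = 0)
position 0: 000 → 0  (bit 0 = 0)
bits b7..b0 = 11101000 = 232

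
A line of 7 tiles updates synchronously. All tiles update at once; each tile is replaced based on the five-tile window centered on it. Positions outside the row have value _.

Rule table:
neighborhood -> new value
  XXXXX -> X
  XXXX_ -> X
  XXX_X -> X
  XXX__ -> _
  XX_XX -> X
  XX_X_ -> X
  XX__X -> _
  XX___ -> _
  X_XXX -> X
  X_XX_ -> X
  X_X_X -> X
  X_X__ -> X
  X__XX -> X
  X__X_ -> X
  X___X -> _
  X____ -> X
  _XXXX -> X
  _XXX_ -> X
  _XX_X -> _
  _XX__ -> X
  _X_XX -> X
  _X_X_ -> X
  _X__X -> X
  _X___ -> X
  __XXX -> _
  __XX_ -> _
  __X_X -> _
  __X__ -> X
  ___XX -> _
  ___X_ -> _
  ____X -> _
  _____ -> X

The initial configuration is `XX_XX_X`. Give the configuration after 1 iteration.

__XX_XX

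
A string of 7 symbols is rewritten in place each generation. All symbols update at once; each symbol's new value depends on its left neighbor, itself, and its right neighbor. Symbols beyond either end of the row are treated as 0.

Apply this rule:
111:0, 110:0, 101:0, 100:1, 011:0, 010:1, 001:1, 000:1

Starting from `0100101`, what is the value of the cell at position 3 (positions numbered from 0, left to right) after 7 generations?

1

generation 1: 1111101
generation 2: 0000001
generation 3: 1111111
generation 4: 0000000
generation 5: 1111111  (repeats generation 3; period 2)
generation 7: 1111111
position 3 holds 1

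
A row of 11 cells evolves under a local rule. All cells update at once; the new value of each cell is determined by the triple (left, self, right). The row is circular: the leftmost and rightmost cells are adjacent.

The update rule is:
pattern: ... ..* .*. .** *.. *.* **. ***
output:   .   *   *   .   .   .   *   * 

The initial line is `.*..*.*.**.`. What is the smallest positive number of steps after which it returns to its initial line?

2

**.**.*..*.
.*..*.*.**.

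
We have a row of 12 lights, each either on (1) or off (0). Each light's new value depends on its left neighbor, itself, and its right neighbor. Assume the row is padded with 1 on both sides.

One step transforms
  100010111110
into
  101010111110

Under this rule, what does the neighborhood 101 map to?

0

At position 5 the neighborhood is 101; the next row has 0 there.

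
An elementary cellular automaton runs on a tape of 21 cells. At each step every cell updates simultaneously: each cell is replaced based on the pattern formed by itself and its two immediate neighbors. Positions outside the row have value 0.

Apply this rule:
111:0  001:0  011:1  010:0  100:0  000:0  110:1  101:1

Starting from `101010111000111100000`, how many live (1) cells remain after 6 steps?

010101101000100100000
001011110000000000000
000110010000000000000
000110000000000000000
000110000000000000000  (fixed point — unchanged through step 6)
count of 1: 2

2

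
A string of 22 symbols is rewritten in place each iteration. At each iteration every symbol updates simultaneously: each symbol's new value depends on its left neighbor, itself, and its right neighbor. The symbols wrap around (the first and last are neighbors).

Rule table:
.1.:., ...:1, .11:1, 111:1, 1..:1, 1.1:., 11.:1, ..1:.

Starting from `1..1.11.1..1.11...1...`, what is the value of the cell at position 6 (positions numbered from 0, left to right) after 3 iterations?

1

iteration 1: .1...11..1...1111..11.
iteration 2: ..11.111..11.11111.111
iteration 3: 1.11.1111.11.11111.111
position 6 holds 1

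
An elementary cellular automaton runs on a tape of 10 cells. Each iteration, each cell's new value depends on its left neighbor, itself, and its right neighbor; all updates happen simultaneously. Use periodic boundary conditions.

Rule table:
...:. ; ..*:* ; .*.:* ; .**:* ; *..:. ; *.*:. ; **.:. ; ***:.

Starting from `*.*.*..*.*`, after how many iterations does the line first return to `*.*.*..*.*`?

..*.*.**.*
.**.*.*..*
.*..*.*.**
.*.**.*.*.
**.*..*.*.
*..*.**.*.
*.**.*..*.
*.*..*.**.
*.*.**.*..
*.*.*..*.*

10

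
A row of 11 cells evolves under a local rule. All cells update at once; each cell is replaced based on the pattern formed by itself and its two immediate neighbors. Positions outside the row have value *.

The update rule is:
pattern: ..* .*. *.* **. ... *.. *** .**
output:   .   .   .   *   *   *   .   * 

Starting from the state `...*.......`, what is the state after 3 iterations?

**..******.
.**.*....*.
.**..***...

.**..***...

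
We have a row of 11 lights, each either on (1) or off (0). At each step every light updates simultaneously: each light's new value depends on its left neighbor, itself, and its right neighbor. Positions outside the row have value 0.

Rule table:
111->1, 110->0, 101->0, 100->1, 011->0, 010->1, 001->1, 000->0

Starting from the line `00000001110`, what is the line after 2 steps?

00000010101
00000110101

00000110101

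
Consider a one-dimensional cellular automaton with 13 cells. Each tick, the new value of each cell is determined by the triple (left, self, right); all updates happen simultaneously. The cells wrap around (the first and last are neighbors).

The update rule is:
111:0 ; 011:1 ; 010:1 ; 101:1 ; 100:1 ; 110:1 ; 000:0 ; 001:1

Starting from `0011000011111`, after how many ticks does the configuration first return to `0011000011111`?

39

tick 1: 1111100110001
tick 2: 0000111111011
tick 3: 1001100001111
tick 4: 1111110011000
tick 5: 1000011111101
tick 6: 1100110000111
tick 7: 0111111001100
tick 8: 1100001111110
tick 9: 1110011000011
tick 10: 0011111100110
tick 11: 0110000111111
tick 12: 1111001100001
tick 13: 0001111110011
tick 14: 1011000011111
tick 15: 1111100110000
tick 16: 1000111111001
tick 17: 1101100001111
tick 18: 0111110011000
tick 19: 1100011111100
tick 20: 1110110000111
tick 21: 0011111001100
tick 22: 0110001111110
tick 23: 1111011000011
tick 24: 0001111100110
tick 25: 0011000111111
tick 26: 1111101100001
tick 27: 0000111110011
tick 28: 1001100011111
tick 29: 1111110110000
tick 30: 1000011111001
tick 31: 1100110001111
tick 32: 0111111011000
tick 33: 1100001111100
tick 34: 1110011000111
tick 35: 0011111101100
tick 36: 0110000111110
tick 37: 1111001100011
tick 38: 0001111110110
tick 39: 0011000011111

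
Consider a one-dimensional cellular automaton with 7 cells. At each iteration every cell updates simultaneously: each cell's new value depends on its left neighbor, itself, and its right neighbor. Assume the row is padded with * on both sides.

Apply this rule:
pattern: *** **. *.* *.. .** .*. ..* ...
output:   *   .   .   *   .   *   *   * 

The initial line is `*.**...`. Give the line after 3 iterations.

***...*

iteration 1: ....***
iteration 2: ****.**
iteration 3: ***...*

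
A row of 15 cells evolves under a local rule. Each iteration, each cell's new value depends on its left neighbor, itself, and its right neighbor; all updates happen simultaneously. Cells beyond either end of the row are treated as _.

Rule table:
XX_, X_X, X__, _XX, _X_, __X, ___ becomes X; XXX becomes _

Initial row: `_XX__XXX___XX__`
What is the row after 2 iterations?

X____XXX______X

iteration 1: XXXXXX_XXXXXXXX
iteration 2: X____XXX______X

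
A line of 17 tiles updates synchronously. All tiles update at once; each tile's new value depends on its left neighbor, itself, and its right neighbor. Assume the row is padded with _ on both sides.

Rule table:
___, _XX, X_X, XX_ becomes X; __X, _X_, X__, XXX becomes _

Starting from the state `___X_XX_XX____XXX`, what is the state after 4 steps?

XX__XXXXXX_XX_X_X
XX__X____XXXXX_X_
XX____XX_X___XX__
XX_XX_XXX__X_XX_X

XX_XX_XXX__X_XX_X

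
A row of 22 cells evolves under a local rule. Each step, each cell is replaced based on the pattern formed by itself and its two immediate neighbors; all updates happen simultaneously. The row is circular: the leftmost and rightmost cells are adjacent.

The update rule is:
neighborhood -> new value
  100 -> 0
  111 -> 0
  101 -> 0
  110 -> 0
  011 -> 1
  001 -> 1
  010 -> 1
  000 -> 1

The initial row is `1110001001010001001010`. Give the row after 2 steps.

1011100010010100010010

1000111011010111011010
1011100010010100010010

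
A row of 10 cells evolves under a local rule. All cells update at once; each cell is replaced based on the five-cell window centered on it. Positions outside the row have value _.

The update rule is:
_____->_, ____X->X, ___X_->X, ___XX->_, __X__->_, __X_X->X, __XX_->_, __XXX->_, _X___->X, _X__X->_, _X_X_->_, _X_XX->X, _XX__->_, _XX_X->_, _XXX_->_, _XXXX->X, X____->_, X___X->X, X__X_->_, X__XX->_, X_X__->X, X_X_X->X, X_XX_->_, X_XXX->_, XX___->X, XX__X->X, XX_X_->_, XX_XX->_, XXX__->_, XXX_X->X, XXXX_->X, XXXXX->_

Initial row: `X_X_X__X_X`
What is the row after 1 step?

X_X_X__X_X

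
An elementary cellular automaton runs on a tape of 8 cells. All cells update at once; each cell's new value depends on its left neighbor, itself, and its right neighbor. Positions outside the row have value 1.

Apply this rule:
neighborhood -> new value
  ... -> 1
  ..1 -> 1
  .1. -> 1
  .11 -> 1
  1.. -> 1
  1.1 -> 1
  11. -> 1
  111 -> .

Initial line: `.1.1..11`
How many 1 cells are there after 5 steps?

7

1111111.
......11
1111111.  (repeats step 1; period 2)
step 5: 1111111.
count of 1: 7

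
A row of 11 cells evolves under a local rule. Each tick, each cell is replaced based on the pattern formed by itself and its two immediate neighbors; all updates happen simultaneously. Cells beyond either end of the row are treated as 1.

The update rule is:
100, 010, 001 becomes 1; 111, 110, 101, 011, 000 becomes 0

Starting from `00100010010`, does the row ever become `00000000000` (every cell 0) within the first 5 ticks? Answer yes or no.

yes

11110111110
00000000000
all cells are 0 at tick 2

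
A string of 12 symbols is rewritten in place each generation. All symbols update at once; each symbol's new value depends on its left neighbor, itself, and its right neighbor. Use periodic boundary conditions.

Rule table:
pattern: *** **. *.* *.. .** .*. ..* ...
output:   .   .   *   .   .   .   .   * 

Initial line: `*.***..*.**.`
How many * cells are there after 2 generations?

.*......*..*
*..****.....
count of *: 5

5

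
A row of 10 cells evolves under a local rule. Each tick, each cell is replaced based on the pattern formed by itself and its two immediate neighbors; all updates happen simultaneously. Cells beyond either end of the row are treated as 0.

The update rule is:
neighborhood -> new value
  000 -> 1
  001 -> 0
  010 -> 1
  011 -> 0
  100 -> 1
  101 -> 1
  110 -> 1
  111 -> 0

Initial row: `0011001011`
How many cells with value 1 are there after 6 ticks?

1001101101
1100110111
0110011001
0011001101
1001100111
1100110001
count of 1: 5

5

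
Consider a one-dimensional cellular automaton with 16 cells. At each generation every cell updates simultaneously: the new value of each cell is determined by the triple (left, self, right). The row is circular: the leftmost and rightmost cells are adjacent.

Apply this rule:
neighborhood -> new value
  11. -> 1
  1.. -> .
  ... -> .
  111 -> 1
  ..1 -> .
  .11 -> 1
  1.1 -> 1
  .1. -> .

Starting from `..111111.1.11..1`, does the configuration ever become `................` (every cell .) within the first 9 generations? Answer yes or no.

no

generation 1: ..1111111.111...
generation 2: ..11111111111...
generation 3: ..11111111111...  (fixed point — unchanged through generation 9)
generation 9 is ..11111111111..., still not uniform .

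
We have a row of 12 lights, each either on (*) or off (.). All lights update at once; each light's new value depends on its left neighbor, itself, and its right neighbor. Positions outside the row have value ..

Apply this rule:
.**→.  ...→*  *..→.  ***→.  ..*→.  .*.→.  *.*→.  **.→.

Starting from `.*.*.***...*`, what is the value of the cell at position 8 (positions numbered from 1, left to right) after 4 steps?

step 1: .........*..
step 2: ********...*
step 3: .........*..  (repeats step 1; period 2)
step 4: ********...*
position 8 holds *

*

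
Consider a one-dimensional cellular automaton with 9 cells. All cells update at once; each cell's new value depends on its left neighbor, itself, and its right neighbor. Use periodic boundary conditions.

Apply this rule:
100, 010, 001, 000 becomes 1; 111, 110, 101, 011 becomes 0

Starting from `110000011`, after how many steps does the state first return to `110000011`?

2

001111100
110000011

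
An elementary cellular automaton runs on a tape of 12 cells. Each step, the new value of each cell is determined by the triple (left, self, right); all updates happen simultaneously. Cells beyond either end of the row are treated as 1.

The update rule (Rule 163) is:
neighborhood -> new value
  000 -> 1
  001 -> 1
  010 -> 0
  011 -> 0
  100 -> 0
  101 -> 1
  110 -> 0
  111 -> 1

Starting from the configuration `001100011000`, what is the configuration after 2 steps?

010001100011
100110001101

100110001101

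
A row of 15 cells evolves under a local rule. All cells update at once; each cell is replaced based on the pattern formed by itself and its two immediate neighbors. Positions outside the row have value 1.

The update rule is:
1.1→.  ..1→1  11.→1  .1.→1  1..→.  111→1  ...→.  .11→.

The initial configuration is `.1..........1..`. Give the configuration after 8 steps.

.1..1.1.1.1.1..

step 1: .1.........11.1
step 2: .1........1.1..
step 3: .1.......11.1.1
step 4: .1......1.1.1..
step 5: .1.....11.1.1.1
step 6: .1....1.1.1.1..
step 7: .1...11.1.1.1.1
step 8: .1..1.1.1.1.1..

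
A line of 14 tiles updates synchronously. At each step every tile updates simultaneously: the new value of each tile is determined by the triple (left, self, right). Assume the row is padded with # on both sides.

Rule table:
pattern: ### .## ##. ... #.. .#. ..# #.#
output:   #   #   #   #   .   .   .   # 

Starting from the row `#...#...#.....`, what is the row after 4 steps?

##.##....#####

#.#...#...###.
##..#...#.####
##....#..#####
##.##....#####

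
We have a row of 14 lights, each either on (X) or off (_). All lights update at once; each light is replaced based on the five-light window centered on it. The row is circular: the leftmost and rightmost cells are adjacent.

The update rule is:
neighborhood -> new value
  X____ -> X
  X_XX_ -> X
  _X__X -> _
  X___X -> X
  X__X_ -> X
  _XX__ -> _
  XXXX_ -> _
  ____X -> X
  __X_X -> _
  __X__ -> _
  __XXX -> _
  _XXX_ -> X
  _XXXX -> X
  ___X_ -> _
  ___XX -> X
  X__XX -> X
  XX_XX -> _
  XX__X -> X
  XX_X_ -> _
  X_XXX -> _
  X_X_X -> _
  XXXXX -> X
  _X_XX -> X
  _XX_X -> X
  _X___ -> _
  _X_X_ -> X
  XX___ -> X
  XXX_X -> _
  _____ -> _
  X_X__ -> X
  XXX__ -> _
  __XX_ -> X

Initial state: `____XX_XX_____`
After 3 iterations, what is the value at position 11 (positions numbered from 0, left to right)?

X

__XXXX_X_XX___
XX_X____XX_XX_
XX_X_XXXXX_XX_
position 11 holds X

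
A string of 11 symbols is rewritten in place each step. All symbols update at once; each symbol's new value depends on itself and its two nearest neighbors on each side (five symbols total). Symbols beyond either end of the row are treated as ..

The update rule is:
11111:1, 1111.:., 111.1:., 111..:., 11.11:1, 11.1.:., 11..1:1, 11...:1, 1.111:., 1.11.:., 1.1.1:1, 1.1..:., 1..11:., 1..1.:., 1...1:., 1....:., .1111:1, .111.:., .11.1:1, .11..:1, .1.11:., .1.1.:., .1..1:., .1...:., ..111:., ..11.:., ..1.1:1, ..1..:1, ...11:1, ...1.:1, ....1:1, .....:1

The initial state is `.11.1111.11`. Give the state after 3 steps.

1..1..111..

1.11.1..1.1
1..1....1..
1..1..111..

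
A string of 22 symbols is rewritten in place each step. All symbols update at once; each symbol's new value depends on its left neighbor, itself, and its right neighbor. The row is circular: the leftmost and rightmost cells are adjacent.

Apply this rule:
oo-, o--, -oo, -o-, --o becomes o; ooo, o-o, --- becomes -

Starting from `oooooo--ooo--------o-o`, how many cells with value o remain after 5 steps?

10

step 1: -----oooo-oo------oo-o
step 2: o---oo--o-ooo----ooo-o
step 3: oo-oooooo-o-oo--oo-o-o
step 4: -o-o----o-o-oooooo-o-o
step 5: -o-oo--oo-o-o----o-o-o
count of o: 10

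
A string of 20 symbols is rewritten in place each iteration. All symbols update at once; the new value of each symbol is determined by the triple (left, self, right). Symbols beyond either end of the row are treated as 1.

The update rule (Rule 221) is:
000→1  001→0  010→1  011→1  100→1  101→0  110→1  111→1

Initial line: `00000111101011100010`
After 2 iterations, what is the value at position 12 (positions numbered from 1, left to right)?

11110111101011111010
11110111101011111010
position 12 holds 0

0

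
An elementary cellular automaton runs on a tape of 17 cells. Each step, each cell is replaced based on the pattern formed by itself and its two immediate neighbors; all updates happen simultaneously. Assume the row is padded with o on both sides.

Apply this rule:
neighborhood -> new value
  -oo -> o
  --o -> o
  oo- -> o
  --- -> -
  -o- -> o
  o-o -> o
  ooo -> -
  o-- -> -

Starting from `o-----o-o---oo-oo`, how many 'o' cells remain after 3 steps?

11

step 1: o----oooo--ooooo-
step 2: o---oo--o-oo---oo
step 3: o--ooo-ooooo--oo-
count of o: 11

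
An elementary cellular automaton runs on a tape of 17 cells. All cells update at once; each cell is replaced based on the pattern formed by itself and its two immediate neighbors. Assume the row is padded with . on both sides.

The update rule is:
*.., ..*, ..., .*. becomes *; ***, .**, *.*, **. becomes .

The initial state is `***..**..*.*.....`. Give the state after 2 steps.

...**..***.******
***..**..........

***..**..........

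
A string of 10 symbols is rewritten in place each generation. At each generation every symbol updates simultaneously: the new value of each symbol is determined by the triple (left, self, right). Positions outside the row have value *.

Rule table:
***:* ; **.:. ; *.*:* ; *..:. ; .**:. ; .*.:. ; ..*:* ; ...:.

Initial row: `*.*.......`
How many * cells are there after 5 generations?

generation 1: .*.......*
generation 2: *.......*.
generation 3: .......*.*
generation 4: ......*.*.
generation 5: .....*.*.*
count of *: 3

3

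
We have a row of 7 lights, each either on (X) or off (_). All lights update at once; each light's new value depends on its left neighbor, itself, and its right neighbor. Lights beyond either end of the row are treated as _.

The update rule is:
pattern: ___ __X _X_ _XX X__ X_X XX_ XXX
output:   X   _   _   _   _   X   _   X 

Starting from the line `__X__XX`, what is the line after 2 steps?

X______
__XXXXX

__XXXXX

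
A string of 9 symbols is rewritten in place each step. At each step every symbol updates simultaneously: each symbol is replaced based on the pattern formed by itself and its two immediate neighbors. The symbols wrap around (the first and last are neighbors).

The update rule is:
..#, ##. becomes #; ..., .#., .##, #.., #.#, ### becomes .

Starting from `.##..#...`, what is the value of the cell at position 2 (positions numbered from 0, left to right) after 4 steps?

#.#.#....
........#
.......#.
......#..
position 2 holds .

.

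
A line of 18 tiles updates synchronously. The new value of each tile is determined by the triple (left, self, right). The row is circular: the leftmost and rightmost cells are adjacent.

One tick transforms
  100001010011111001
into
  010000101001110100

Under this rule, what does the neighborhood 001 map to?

At position 4 the neighborhood is 001; the next row has 0 there.

0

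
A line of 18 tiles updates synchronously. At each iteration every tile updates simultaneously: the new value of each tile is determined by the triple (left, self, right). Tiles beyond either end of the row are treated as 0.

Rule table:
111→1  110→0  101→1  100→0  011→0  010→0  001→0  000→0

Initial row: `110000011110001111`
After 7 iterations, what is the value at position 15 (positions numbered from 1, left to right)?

iteration 1: 000000001100000110
iteration 2: 000000000000000000
iteration 3: 000000000000000000  (fixed point — unchanged through iteration 7)
position 15 holds 0

0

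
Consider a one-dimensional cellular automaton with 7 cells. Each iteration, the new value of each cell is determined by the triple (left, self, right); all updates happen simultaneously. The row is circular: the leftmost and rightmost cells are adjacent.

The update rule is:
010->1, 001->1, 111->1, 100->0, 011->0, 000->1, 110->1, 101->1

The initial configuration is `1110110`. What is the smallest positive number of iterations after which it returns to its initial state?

7

iteration 1: 0111011
iteration 2: 1011101
iteration 3: 1101110
iteration 4: 0110111
iteration 5: 1011011
iteration 6: 1101101
iteration 7: 1110110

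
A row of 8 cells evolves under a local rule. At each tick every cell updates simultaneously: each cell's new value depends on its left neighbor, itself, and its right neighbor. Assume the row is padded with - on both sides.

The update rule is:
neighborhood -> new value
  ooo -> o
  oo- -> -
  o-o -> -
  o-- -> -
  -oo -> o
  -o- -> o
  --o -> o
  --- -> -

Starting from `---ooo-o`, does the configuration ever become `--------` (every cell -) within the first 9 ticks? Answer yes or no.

no

tick 1: --ooo--o
tick 2: -ooo--oo
tick 3: ooo--oo-
tick 4: oo--oo--
tick 5: o--oo---
tick 6: o-oo----
tick 7: o-o-----
tick 8: o-o-----  (fixed point — unchanged through tick 9)
tick 9 is o-o-----, still not uniform -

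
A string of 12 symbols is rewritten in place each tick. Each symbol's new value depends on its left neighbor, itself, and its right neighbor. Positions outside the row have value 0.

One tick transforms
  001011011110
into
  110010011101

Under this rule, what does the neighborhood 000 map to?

At position 0 the neighborhood is 000; the next row has 1 there.

1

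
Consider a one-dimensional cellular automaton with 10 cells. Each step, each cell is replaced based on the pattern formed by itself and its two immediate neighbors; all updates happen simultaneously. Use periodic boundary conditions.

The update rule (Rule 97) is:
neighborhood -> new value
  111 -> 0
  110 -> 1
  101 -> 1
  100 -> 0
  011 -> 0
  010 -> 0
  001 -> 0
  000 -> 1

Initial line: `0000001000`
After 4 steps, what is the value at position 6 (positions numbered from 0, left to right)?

1111100011
0000101000
1110010011
0010000000
position 6 holds 0

0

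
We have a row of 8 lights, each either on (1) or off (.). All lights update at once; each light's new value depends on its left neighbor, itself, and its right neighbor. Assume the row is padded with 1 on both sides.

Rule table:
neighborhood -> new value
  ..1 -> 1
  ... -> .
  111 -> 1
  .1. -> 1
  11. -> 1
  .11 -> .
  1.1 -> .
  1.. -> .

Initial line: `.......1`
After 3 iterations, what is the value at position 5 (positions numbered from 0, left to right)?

......1.
.....11.
....1.1.
position 5 holds .

.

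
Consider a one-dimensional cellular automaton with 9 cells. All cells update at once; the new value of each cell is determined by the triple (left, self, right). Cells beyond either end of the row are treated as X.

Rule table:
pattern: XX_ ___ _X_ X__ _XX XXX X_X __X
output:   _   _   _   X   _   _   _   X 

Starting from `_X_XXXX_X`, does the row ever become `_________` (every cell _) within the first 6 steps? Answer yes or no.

yes

_________
all cells are _ at step 1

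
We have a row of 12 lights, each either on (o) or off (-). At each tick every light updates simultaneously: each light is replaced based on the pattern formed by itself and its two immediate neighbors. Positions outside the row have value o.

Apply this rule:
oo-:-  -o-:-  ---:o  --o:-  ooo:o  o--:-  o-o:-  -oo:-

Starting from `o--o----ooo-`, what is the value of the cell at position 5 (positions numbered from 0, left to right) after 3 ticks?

-----oo--o--
-ooo--------
--o--oooooo-
position 5 holds o

o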